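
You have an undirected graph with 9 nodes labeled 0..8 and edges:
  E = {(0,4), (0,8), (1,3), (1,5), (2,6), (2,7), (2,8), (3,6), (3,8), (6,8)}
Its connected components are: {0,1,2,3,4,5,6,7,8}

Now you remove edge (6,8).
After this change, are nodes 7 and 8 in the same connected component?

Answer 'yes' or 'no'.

Initial components: {0,1,2,3,4,5,6,7,8}
Removing edge (6,8): not a bridge — component count unchanged at 1.
New components: {0,1,2,3,4,5,6,7,8}
Are 7 and 8 in the same component? yes

Answer: yes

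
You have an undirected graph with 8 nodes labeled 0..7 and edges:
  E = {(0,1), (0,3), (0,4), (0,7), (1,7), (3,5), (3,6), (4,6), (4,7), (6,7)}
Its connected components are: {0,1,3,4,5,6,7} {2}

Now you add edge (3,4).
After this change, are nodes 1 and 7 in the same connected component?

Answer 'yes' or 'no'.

Answer: yes

Derivation:
Initial components: {0,1,3,4,5,6,7} {2}
Adding edge (3,4): both already in same component {0,1,3,4,5,6,7}. No change.
New components: {0,1,3,4,5,6,7} {2}
Are 1 and 7 in the same component? yes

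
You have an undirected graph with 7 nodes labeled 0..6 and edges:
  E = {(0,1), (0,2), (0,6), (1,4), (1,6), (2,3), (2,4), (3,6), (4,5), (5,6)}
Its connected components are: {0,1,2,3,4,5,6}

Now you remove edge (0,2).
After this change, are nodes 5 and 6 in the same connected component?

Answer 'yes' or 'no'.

Answer: yes

Derivation:
Initial components: {0,1,2,3,4,5,6}
Removing edge (0,2): not a bridge — component count unchanged at 1.
New components: {0,1,2,3,4,5,6}
Are 5 and 6 in the same component? yes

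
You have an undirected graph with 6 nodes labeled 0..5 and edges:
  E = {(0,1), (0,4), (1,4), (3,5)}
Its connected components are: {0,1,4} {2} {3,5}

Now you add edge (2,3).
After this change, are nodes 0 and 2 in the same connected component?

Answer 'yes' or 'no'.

Answer: no

Derivation:
Initial components: {0,1,4} {2} {3,5}
Adding edge (2,3): merges {2} and {3,5}.
New components: {0,1,4} {2,3,5}
Are 0 and 2 in the same component? no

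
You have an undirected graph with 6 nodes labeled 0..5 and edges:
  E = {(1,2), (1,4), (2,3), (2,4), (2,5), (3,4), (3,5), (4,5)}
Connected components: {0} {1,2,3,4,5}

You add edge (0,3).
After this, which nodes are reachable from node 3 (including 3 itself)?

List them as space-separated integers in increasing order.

Before: nodes reachable from 3: {1,2,3,4,5}
Adding (0,3): merges 3's component with another. Reachability grows.
After: nodes reachable from 3: {0,1,2,3,4,5}

Answer: 0 1 2 3 4 5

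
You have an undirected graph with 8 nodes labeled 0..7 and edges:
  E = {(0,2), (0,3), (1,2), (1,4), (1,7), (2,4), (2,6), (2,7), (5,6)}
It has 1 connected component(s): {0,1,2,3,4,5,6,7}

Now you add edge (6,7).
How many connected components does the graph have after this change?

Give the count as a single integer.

Answer: 1

Derivation:
Initial component count: 1
Add (6,7): endpoints already in same component. Count unchanged: 1.
New component count: 1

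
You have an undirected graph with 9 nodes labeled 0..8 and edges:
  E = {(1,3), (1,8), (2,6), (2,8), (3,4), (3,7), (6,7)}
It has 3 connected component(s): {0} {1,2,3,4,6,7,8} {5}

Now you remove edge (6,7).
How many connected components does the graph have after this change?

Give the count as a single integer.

Initial component count: 3
Remove (6,7): not a bridge. Count unchanged: 3.
  After removal, components: {0} {1,2,3,4,6,7,8} {5}
New component count: 3

Answer: 3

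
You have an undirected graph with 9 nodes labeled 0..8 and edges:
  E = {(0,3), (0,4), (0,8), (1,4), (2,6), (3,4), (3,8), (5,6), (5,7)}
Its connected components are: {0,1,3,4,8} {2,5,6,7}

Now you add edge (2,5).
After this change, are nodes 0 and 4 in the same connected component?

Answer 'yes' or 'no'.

Answer: yes

Derivation:
Initial components: {0,1,3,4,8} {2,5,6,7}
Adding edge (2,5): both already in same component {2,5,6,7}. No change.
New components: {0,1,3,4,8} {2,5,6,7}
Are 0 and 4 in the same component? yes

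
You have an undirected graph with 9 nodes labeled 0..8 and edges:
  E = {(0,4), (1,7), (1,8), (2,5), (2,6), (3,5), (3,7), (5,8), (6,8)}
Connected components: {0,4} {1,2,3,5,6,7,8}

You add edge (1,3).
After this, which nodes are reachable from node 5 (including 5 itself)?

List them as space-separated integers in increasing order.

Answer: 1 2 3 5 6 7 8

Derivation:
Before: nodes reachable from 5: {1,2,3,5,6,7,8}
Adding (1,3): both endpoints already in same component. Reachability from 5 unchanged.
After: nodes reachable from 5: {1,2,3,5,6,7,8}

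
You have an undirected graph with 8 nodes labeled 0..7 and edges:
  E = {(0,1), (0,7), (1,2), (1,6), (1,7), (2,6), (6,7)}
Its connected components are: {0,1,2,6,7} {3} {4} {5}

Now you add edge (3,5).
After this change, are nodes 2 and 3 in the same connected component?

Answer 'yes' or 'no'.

Initial components: {0,1,2,6,7} {3} {4} {5}
Adding edge (3,5): merges {3} and {5}.
New components: {0,1,2,6,7} {3,5} {4}
Are 2 and 3 in the same component? no

Answer: no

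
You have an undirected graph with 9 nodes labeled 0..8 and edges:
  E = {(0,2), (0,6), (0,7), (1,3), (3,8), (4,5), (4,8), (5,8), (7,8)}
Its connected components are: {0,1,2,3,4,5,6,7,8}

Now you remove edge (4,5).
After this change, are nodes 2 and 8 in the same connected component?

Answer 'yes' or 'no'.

Initial components: {0,1,2,3,4,5,6,7,8}
Removing edge (4,5): not a bridge — component count unchanged at 1.
New components: {0,1,2,3,4,5,6,7,8}
Are 2 and 8 in the same component? yes

Answer: yes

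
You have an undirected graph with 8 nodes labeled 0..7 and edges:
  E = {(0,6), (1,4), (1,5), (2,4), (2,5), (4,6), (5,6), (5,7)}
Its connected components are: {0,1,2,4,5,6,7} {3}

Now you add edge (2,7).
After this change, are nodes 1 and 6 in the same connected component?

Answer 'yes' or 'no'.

Answer: yes

Derivation:
Initial components: {0,1,2,4,5,6,7} {3}
Adding edge (2,7): both already in same component {0,1,2,4,5,6,7}. No change.
New components: {0,1,2,4,5,6,7} {3}
Are 1 and 6 in the same component? yes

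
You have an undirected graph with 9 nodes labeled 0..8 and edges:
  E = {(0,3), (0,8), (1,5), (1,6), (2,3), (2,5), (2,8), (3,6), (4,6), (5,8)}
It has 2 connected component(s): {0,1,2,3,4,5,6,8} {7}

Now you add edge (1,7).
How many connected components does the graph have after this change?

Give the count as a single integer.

Initial component count: 2
Add (1,7): merges two components. Count decreases: 2 -> 1.
New component count: 1

Answer: 1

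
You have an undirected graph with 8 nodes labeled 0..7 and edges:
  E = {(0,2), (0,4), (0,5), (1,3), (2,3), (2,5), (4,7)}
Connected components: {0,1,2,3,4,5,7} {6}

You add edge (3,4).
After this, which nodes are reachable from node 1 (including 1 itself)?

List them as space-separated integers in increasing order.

Answer: 0 1 2 3 4 5 7

Derivation:
Before: nodes reachable from 1: {0,1,2,3,4,5,7}
Adding (3,4): both endpoints already in same component. Reachability from 1 unchanged.
After: nodes reachable from 1: {0,1,2,3,4,5,7}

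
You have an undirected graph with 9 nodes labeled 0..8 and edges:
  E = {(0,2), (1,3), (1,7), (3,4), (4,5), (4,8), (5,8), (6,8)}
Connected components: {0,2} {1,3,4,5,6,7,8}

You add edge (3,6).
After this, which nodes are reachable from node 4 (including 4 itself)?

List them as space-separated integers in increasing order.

Before: nodes reachable from 4: {1,3,4,5,6,7,8}
Adding (3,6): both endpoints already in same component. Reachability from 4 unchanged.
After: nodes reachable from 4: {1,3,4,5,6,7,8}

Answer: 1 3 4 5 6 7 8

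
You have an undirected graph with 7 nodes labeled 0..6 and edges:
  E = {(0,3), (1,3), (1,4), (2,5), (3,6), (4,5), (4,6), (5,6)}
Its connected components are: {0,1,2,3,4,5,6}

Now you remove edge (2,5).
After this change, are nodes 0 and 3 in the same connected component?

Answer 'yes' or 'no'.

Answer: yes

Derivation:
Initial components: {0,1,2,3,4,5,6}
Removing edge (2,5): it was a bridge — component count 1 -> 2.
New components: {0,1,3,4,5,6} {2}
Are 0 and 3 in the same component? yes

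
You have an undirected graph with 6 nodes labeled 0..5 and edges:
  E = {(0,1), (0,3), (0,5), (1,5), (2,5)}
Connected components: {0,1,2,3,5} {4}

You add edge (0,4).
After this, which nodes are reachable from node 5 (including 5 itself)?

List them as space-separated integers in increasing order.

Answer: 0 1 2 3 4 5

Derivation:
Before: nodes reachable from 5: {0,1,2,3,5}
Adding (0,4): merges 5's component with another. Reachability grows.
After: nodes reachable from 5: {0,1,2,3,4,5}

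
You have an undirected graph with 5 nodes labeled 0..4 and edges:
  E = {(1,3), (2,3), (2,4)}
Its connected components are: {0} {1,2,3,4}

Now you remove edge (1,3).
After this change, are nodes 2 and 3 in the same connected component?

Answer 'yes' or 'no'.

Initial components: {0} {1,2,3,4}
Removing edge (1,3): it was a bridge — component count 2 -> 3.
New components: {0} {1} {2,3,4}
Are 2 and 3 in the same component? yes

Answer: yes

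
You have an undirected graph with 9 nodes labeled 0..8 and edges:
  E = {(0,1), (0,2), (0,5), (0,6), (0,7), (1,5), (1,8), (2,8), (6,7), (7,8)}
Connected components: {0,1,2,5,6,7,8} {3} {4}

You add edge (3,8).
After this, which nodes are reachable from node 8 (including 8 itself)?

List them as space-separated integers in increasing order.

Before: nodes reachable from 8: {0,1,2,5,6,7,8}
Adding (3,8): merges 8's component with another. Reachability grows.
After: nodes reachable from 8: {0,1,2,3,5,6,7,8}

Answer: 0 1 2 3 5 6 7 8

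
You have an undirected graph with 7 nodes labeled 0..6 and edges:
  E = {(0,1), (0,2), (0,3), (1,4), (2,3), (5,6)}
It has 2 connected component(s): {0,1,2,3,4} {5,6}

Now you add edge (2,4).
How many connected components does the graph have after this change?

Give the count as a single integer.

Answer: 2

Derivation:
Initial component count: 2
Add (2,4): endpoints already in same component. Count unchanged: 2.
New component count: 2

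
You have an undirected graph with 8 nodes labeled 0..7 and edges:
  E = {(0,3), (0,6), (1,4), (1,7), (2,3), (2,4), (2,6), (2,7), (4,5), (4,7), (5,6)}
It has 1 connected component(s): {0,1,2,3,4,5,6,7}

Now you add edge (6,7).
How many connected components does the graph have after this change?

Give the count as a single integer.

Initial component count: 1
Add (6,7): endpoints already in same component. Count unchanged: 1.
New component count: 1

Answer: 1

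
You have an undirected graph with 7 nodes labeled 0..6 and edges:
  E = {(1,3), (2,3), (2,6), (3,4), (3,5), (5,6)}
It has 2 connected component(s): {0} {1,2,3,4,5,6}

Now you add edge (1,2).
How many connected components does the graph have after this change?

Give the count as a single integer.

Initial component count: 2
Add (1,2): endpoints already in same component. Count unchanged: 2.
New component count: 2

Answer: 2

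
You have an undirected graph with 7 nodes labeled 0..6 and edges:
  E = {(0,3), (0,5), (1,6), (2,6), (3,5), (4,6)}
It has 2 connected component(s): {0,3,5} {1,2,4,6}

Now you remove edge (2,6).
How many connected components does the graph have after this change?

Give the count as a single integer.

Initial component count: 2
Remove (2,6): it was a bridge. Count increases: 2 -> 3.
  After removal, components: {0,3,5} {1,4,6} {2}
New component count: 3

Answer: 3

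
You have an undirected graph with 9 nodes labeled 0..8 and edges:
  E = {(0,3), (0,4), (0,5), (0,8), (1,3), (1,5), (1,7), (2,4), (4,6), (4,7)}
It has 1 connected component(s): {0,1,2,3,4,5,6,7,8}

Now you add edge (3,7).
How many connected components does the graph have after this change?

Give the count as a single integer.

Initial component count: 1
Add (3,7): endpoints already in same component. Count unchanged: 1.
New component count: 1

Answer: 1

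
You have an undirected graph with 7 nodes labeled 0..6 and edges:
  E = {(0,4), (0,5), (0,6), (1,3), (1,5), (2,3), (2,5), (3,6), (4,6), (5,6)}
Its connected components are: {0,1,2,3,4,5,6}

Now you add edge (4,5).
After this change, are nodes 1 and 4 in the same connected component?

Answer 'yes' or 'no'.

Initial components: {0,1,2,3,4,5,6}
Adding edge (4,5): both already in same component {0,1,2,3,4,5,6}. No change.
New components: {0,1,2,3,4,5,6}
Are 1 and 4 in the same component? yes

Answer: yes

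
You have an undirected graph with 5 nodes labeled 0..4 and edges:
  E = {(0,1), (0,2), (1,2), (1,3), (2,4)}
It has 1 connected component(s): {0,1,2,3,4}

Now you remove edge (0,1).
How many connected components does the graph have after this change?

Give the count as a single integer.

Initial component count: 1
Remove (0,1): not a bridge. Count unchanged: 1.
  After removal, components: {0,1,2,3,4}
New component count: 1

Answer: 1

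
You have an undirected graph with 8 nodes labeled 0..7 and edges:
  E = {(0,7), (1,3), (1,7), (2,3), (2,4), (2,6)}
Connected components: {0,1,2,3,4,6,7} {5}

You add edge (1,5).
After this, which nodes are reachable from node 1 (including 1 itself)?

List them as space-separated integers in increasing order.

Before: nodes reachable from 1: {0,1,2,3,4,6,7}
Adding (1,5): merges 1's component with another. Reachability grows.
After: nodes reachable from 1: {0,1,2,3,4,5,6,7}

Answer: 0 1 2 3 4 5 6 7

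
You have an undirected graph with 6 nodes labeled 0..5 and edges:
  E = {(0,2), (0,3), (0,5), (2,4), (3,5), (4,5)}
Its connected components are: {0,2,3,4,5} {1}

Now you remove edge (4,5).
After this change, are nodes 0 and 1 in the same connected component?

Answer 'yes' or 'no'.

Answer: no

Derivation:
Initial components: {0,2,3,4,5} {1}
Removing edge (4,5): not a bridge — component count unchanged at 2.
New components: {0,2,3,4,5} {1}
Are 0 and 1 in the same component? no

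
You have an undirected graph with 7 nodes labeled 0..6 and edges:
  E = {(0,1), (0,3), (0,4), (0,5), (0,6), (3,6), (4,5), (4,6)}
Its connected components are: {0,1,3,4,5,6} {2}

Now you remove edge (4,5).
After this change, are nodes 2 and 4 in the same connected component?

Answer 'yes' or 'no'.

Initial components: {0,1,3,4,5,6} {2}
Removing edge (4,5): not a bridge — component count unchanged at 2.
New components: {0,1,3,4,5,6} {2}
Are 2 and 4 in the same component? no

Answer: no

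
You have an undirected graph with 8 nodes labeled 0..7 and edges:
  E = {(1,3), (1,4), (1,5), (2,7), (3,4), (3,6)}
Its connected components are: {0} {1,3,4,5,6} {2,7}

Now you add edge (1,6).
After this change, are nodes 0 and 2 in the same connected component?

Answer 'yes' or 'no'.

Initial components: {0} {1,3,4,5,6} {2,7}
Adding edge (1,6): both already in same component {1,3,4,5,6}. No change.
New components: {0} {1,3,4,5,6} {2,7}
Are 0 and 2 in the same component? no

Answer: no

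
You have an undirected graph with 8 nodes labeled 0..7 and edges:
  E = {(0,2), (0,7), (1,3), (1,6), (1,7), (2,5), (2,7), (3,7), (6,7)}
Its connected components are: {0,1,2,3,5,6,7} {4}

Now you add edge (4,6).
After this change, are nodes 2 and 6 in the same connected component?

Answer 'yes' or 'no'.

Initial components: {0,1,2,3,5,6,7} {4}
Adding edge (4,6): merges {4} and {0,1,2,3,5,6,7}.
New components: {0,1,2,3,4,5,6,7}
Are 2 and 6 in the same component? yes

Answer: yes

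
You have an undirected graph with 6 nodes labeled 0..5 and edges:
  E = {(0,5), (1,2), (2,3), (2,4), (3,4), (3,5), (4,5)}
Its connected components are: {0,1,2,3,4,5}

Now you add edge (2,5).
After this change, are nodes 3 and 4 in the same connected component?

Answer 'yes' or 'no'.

Answer: yes

Derivation:
Initial components: {0,1,2,3,4,5}
Adding edge (2,5): both already in same component {0,1,2,3,4,5}. No change.
New components: {0,1,2,3,4,5}
Are 3 and 4 in the same component? yes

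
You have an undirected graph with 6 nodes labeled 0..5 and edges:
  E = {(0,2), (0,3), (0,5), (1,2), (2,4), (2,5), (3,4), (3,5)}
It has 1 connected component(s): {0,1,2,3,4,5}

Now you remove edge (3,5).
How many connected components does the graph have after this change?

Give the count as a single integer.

Initial component count: 1
Remove (3,5): not a bridge. Count unchanged: 1.
  After removal, components: {0,1,2,3,4,5}
New component count: 1

Answer: 1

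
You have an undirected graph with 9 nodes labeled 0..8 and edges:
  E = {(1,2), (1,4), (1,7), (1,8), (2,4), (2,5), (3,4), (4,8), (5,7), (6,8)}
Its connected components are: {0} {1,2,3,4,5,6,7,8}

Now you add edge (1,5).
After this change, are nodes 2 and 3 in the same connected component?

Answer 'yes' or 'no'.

Answer: yes

Derivation:
Initial components: {0} {1,2,3,4,5,6,7,8}
Adding edge (1,5): both already in same component {1,2,3,4,5,6,7,8}. No change.
New components: {0} {1,2,3,4,5,6,7,8}
Are 2 and 3 in the same component? yes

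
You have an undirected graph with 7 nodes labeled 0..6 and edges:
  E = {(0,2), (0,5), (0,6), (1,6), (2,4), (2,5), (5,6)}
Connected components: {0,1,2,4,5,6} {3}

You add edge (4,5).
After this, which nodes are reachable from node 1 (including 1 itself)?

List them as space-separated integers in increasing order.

Before: nodes reachable from 1: {0,1,2,4,5,6}
Adding (4,5): both endpoints already in same component. Reachability from 1 unchanged.
After: nodes reachable from 1: {0,1,2,4,5,6}

Answer: 0 1 2 4 5 6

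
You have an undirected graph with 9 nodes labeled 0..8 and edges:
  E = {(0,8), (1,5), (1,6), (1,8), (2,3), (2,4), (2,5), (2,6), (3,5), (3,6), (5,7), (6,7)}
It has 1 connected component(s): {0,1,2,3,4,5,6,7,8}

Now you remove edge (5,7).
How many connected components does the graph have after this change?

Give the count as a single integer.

Initial component count: 1
Remove (5,7): not a bridge. Count unchanged: 1.
  After removal, components: {0,1,2,3,4,5,6,7,8}
New component count: 1

Answer: 1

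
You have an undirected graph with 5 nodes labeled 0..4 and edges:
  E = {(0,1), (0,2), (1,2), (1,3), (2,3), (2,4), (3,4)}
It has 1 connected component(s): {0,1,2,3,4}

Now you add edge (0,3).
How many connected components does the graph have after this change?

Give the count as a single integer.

Answer: 1

Derivation:
Initial component count: 1
Add (0,3): endpoints already in same component. Count unchanged: 1.
New component count: 1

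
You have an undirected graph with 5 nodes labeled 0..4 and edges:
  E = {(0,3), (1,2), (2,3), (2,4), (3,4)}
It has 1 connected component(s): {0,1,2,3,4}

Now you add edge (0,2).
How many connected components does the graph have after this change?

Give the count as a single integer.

Answer: 1

Derivation:
Initial component count: 1
Add (0,2): endpoints already in same component. Count unchanged: 1.
New component count: 1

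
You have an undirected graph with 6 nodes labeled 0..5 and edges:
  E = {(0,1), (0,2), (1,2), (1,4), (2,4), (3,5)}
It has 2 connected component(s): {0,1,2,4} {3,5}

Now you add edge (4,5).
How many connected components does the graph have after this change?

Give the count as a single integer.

Initial component count: 2
Add (4,5): merges two components. Count decreases: 2 -> 1.
New component count: 1

Answer: 1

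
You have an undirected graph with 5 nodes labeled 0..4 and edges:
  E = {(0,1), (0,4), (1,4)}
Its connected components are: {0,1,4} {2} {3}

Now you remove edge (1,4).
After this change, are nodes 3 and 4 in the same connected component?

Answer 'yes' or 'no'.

Answer: no

Derivation:
Initial components: {0,1,4} {2} {3}
Removing edge (1,4): not a bridge — component count unchanged at 3.
New components: {0,1,4} {2} {3}
Are 3 and 4 in the same component? no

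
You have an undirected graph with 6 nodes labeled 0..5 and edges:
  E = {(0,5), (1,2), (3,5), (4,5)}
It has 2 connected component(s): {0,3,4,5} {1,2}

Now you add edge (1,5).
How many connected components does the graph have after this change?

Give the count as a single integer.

Answer: 1

Derivation:
Initial component count: 2
Add (1,5): merges two components. Count decreases: 2 -> 1.
New component count: 1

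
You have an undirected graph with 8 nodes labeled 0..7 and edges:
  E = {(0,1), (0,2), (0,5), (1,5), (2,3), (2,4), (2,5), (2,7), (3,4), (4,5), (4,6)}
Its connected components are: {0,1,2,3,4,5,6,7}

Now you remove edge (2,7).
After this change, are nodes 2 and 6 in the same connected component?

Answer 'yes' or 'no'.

Initial components: {0,1,2,3,4,5,6,7}
Removing edge (2,7): it was a bridge — component count 1 -> 2.
New components: {0,1,2,3,4,5,6} {7}
Are 2 and 6 in the same component? yes

Answer: yes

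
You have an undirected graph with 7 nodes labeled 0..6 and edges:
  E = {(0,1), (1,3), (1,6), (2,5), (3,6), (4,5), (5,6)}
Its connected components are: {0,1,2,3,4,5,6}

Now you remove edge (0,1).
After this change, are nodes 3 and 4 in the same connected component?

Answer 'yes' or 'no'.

Initial components: {0,1,2,3,4,5,6}
Removing edge (0,1): it was a bridge — component count 1 -> 2.
New components: {0} {1,2,3,4,5,6}
Are 3 and 4 in the same component? yes

Answer: yes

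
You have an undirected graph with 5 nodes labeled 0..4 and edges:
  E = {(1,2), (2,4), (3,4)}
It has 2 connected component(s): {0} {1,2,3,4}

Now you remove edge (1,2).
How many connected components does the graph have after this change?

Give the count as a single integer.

Answer: 3

Derivation:
Initial component count: 2
Remove (1,2): it was a bridge. Count increases: 2 -> 3.
  After removal, components: {0} {1} {2,3,4}
New component count: 3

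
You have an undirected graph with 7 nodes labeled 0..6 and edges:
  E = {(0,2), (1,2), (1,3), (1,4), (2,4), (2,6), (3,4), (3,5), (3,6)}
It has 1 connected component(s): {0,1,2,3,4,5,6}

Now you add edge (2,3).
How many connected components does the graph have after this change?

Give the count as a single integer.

Initial component count: 1
Add (2,3): endpoints already in same component. Count unchanged: 1.
New component count: 1

Answer: 1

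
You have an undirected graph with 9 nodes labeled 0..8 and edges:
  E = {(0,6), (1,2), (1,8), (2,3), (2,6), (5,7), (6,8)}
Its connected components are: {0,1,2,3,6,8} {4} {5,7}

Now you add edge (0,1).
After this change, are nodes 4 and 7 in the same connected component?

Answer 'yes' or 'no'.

Initial components: {0,1,2,3,6,8} {4} {5,7}
Adding edge (0,1): both already in same component {0,1,2,3,6,8}. No change.
New components: {0,1,2,3,6,8} {4} {5,7}
Are 4 and 7 in the same component? no

Answer: no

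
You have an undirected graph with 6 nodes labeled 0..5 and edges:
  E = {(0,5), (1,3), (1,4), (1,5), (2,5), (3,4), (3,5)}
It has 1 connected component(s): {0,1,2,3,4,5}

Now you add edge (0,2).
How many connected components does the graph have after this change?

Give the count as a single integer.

Initial component count: 1
Add (0,2): endpoints already in same component. Count unchanged: 1.
New component count: 1

Answer: 1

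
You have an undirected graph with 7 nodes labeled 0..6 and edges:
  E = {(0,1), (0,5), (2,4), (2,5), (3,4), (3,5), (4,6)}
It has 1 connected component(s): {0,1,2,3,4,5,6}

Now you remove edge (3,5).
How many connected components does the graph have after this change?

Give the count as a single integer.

Answer: 1

Derivation:
Initial component count: 1
Remove (3,5): not a bridge. Count unchanged: 1.
  After removal, components: {0,1,2,3,4,5,6}
New component count: 1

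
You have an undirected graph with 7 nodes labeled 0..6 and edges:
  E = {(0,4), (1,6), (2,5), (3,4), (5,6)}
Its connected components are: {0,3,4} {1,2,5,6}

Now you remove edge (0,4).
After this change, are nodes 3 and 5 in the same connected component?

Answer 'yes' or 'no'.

Initial components: {0,3,4} {1,2,5,6}
Removing edge (0,4): it was a bridge — component count 2 -> 3.
New components: {0} {1,2,5,6} {3,4}
Are 3 and 5 in the same component? no

Answer: no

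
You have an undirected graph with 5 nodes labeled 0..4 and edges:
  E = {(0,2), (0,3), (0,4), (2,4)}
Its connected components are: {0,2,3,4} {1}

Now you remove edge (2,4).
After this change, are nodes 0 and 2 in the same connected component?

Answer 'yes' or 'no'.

Answer: yes

Derivation:
Initial components: {0,2,3,4} {1}
Removing edge (2,4): not a bridge — component count unchanged at 2.
New components: {0,2,3,4} {1}
Are 0 and 2 in the same component? yes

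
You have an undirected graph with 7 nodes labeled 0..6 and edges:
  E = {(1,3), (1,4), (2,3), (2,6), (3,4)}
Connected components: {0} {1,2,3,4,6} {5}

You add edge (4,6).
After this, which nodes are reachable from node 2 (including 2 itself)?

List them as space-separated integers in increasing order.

Answer: 1 2 3 4 6

Derivation:
Before: nodes reachable from 2: {1,2,3,4,6}
Adding (4,6): both endpoints already in same component. Reachability from 2 unchanged.
After: nodes reachable from 2: {1,2,3,4,6}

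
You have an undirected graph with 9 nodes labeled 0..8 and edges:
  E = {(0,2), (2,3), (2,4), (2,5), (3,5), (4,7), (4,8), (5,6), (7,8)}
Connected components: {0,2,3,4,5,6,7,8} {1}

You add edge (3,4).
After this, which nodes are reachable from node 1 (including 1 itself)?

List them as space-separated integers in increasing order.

Before: nodes reachable from 1: {1}
Adding (3,4): both endpoints already in same component. Reachability from 1 unchanged.
After: nodes reachable from 1: {1}

Answer: 1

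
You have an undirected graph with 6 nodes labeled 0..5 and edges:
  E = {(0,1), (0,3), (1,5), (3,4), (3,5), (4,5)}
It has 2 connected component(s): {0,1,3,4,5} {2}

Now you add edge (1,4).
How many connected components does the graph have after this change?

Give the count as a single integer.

Initial component count: 2
Add (1,4): endpoints already in same component. Count unchanged: 2.
New component count: 2

Answer: 2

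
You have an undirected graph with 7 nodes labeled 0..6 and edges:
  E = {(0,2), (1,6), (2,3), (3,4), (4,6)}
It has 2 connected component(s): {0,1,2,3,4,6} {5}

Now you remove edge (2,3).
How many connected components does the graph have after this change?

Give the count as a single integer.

Initial component count: 2
Remove (2,3): it was a bridge. Count increases: 2 -> 3.
  After removal, components: {0,2} {1,3,4,6} {5}
New component count: 3

Answer: 3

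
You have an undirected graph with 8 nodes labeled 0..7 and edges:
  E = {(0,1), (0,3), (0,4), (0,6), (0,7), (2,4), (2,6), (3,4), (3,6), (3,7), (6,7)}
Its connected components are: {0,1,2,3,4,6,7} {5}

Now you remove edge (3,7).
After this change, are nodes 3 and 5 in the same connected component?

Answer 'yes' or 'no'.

Answer: no

Derivation:
Initial components: {0,1,2,3,4,6,7} {5}
Removing edge (3,7): not a bridge — component count unchanged at 2.
New components: {0,1,2,3,4,6,7} {5}
Are 3 and 5 in the same component? no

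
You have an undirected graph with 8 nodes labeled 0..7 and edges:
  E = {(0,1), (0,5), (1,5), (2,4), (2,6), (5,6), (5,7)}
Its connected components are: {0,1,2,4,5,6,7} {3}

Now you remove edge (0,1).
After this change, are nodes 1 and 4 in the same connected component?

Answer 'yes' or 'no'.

Answer: yes

Derivation:
Initial components: {0,1,2,4,5,6,7} {3}
Removing edge (0,1): not a bridge — component count unchanged at 2.
New components: {0,1,2,4,5,6,7} {3}
Are 1 and 4 in the same component? yes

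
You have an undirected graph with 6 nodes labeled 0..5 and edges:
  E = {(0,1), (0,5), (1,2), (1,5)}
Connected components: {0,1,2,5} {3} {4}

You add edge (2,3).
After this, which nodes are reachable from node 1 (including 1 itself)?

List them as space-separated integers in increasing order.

Before: nodes reachable from 1: {0,1,2,5}
Adding (2,3): merges 1's component with another. Reachability grows.
After: nodes reachable from 1: {0,1,2,3,5}

Answer: 0 1 2 3 5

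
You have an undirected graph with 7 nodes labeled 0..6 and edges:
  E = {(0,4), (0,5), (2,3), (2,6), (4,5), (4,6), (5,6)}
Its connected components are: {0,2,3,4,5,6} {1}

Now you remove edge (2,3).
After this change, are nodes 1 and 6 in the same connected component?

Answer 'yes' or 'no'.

Answer: no

Derivation:
Initial components: {0,2,3,4,5,6} {1}
Removing edge (2,3): it was a bridge — component count 2 -> 3.
New components: {0,2,4,5,6} {1} {3}
Are 1 and 6 in the same component? no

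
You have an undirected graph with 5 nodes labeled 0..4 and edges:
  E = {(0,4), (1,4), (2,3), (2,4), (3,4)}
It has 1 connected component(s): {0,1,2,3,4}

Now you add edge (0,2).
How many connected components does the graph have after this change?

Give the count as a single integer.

Answer: 1

Derivation:
Initial component count: 1
Add (0,2): endpoints already in same component. Count unchanged: 1.
New component count: 1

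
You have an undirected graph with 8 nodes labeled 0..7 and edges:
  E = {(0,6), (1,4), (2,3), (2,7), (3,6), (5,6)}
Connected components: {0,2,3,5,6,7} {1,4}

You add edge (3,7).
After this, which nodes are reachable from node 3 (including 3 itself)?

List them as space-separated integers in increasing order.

Answer: 0 2 3 5 6 7

Derivation:
Before: nodes reachable from 3: {0,2,3,5,6,7}
Adding (3,7): both endpoints already in same component. Reachability from 3 unchanged.
After: nodes reachable from 3: {0,2,3,5,6,7}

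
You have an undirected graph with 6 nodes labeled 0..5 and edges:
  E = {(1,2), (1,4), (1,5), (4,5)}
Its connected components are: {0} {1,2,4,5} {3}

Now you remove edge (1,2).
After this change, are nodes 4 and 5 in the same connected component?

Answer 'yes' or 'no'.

Initial components: {0} {1,2,4,5} {3}
Removing edge (1,2): it was a bridge — component count 3 -> 4.
New components: {0} {1,4,5} {2} {3}
Are 4 and 5 in the same component? yes

Answer: yes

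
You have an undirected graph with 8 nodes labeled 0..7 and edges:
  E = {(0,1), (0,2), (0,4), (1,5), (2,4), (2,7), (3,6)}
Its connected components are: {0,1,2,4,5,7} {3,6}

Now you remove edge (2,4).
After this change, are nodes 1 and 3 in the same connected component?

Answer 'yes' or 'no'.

Initial components: {0,1,2,4,5,7} {3,6}
Removing edge (2,4): not a bridge — component count unchanged at 2.
New components: {0,1,2,4,5,7} {3,6}
Are 1 and 3 in the same component? no

Answer: no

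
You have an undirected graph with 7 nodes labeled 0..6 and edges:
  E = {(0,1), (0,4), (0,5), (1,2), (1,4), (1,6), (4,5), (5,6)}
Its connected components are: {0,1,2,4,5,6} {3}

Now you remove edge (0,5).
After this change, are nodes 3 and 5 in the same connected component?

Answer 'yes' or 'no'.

Initial components: {0,1,2,4,5,6} {3}
Removing edge (0,5): not a bridge — component count unchanged at 2.
New components: {0,1,2,4,5,6} {3}
Are 3 and 5 in the same component? no

Answer: no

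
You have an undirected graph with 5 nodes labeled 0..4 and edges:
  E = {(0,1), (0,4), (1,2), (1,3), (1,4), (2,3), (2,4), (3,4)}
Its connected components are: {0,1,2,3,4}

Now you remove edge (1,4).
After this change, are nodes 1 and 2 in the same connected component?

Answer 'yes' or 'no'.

Answer: yes

Derivation:
Initial components: {0,1,2,3,4}
Removing edge (1,4): not a bridge — component count unchanged at 1.
New components: {0,1,2,3,4}
Are 1 and 2 in the same component? yes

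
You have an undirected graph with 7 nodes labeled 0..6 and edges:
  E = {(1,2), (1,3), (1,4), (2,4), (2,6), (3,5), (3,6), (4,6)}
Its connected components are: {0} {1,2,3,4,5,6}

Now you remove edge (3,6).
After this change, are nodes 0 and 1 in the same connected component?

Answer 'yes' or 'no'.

Answer: no

Derivation:
Initial components: {0} {1,2,3,4,5,6}
Removing edge (3,6): not a bridge — component count unchanged at 2.
New components: {0} {1,2,3,4,5,6}
Are 0 and 1 in the same component? no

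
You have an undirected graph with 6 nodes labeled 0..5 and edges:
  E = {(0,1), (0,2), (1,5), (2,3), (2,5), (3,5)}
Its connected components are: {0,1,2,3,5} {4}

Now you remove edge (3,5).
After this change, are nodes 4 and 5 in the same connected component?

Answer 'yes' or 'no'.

Answer: no

Derivation:
Initial components: {0,1,2,3,5} {4}
Removing edge (3,5): not a bridge — component count unchanged at 2.
New components: {0,1,2,3,5} {4}
Are 4 and 5 in the same component? no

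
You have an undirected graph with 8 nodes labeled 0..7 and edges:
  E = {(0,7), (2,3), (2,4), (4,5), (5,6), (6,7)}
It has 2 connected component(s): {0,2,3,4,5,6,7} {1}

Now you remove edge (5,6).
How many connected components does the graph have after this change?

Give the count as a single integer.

Initial component count: 2
Remove (5,6): it was a bridge. Count increases: 2 -> 3.
  After removal, components: {0,6,7} {1} {2,3,4,5}
New component count: 3

Answer: 3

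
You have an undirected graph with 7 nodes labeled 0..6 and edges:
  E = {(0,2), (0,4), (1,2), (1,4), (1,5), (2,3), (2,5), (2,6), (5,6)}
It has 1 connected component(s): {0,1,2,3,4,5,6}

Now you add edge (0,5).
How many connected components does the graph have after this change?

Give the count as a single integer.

Initial component count: 1
Add (0,5): endpoints already in same component. Count unchanged: 1.
New component count: 1

Answer: 1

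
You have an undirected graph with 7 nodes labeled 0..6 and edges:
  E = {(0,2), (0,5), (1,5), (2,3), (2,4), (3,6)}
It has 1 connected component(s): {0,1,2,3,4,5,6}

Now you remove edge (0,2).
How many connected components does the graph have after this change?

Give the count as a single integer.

Initial component count: 1
Remove (0,2): it was a bridge. Count increases: 1 -> 2.
  After removal, components: {0,1,5} {2,3,4,6}
New component count: 2

Answer: 2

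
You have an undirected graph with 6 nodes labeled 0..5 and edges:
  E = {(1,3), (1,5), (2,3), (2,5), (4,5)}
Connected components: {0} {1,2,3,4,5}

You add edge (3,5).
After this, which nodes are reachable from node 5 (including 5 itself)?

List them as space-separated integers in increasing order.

Answer: 1 2 3 4 5

Derivation:
Before: nodes reachable from 5: {1,2,3,4,5}
Adding (3,5): both endpoints already in same component. Reachability from 5 unchanged.
After: nodes reachable from 5: {1,2,3,4,5}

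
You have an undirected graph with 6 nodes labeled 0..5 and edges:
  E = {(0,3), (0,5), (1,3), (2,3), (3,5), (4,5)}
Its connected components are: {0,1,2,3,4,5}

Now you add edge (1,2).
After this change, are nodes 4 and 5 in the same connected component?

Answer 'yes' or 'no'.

Answer: yes

Derivation:
Initial components: {0,1,2,3,4,5}
Adding edge (1,2): both already in same component {0,1,2,3,4,5}. No change.
New components: {0,1,2,3,4,5}
Are 4 and 5 in the same component? yes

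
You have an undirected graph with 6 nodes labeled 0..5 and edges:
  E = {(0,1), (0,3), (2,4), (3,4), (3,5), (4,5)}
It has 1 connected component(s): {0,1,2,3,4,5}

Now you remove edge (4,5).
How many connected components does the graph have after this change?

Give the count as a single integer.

Answer: 1

Derivation:
Initial component count: 1
Remove (4,5): not a bridge. Count unchanged: 1.
  After removal, components: {0,1,2,3,4,5}
New component count: 1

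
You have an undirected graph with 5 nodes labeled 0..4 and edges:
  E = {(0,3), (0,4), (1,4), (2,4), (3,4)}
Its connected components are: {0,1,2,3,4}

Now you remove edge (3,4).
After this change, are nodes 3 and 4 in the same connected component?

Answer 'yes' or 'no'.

Answer: yes

Derivation:
Initial components: {0,1,2,3,4}
Removing edge (3,4): not a bridge — component count unchanged at 1.
New components: {0,1,2,3,4}
Are 3 and 4 in the same component? yes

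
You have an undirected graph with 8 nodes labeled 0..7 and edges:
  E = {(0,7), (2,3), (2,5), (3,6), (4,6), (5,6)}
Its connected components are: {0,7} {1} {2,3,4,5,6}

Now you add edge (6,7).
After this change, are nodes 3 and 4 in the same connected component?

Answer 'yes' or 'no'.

Initial components: {0,7} {1} {2,3,4,5,6}
Adding edge (6,7): merges {2,3,4,5,6} and {0,7}.
New components: {0,2,3,4,5,6,7} {1}
Are 3 and 4 in the same component? yes

Answer: yes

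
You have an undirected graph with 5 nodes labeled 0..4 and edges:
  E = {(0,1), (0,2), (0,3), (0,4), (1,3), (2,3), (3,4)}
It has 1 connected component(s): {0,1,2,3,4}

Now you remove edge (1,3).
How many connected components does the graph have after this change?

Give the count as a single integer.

Answer: 1

Derivation:
Initial component count: 1
Remove (1,3): not a bridge. Count unchanged: 1.
  After removal, components: {0,1,2,3,4}
New component count: 1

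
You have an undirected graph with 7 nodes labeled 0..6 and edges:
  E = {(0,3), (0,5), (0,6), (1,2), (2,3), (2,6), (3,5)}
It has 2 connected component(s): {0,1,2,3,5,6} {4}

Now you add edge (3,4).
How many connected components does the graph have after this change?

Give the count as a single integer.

Initial component count: 2
Add (3,4): merges two components. Count decreases: 2 -> 1.
New component count: 1

Answer: 1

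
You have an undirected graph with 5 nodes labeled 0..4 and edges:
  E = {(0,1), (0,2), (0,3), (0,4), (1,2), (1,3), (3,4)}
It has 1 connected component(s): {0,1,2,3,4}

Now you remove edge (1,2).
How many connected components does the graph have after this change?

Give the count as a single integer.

Answer: 1

Derivation:
Initial component count: 1
Remove (1,2): not a bridge. Count unchanged: 1.
  After removal, components: {0,1,2,3,4}
New component count: 1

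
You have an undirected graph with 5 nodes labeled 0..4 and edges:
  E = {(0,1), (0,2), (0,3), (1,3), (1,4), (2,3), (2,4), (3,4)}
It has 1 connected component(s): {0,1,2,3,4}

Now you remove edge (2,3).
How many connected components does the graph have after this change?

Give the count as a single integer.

Initial component count: 1
Remove (2,3): not a bridge. Count unchanged: 1.
  After removal, components: {0,1,2,3,4}
New component count: 1

Answer: 1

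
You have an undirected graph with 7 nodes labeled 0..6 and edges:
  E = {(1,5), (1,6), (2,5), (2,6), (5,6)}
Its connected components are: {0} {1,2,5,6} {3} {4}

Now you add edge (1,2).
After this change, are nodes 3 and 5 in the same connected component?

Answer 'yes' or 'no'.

Answer: no

Derivation:
Initial components: {0} {1,2,5,6} {3} {4}
Adding edge (1,2): both already in same component {1,2,5,6}. No change.
New components: {0} {1,2,5,6} {3} {4}
Are 3 and 5 in the same component? no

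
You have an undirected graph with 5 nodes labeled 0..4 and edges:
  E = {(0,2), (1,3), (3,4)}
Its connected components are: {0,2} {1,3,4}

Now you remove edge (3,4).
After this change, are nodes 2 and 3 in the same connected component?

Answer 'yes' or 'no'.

Answer: no

Derivation:
Initial components: {0,2} {1,3,4}
Removing edge (3,4): it was a bridge — component count 2 -> 3.
New components: {0,2} {1,3} {4}
Are 2 and 3 in the same component? no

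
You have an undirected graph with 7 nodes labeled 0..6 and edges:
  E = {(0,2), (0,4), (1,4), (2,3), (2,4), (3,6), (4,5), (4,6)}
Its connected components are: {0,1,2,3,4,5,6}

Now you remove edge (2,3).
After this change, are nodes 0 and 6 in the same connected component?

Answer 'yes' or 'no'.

Initial components: {0,1,2,3,4,5,6}
Removing edge (2,3): not a bridge — component count unchanged at 1.
New components: {0,1,2,3,4,5,6}
Are 0 and 6 in the same component? yes

Answer: yes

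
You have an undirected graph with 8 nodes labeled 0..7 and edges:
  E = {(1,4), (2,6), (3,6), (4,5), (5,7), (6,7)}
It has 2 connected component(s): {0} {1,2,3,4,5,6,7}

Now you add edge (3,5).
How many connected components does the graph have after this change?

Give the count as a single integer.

Initial component count: 2
Add (3,5): endpoints already in same component. Count unchanged: 2.
New component count: 2

Answer: 2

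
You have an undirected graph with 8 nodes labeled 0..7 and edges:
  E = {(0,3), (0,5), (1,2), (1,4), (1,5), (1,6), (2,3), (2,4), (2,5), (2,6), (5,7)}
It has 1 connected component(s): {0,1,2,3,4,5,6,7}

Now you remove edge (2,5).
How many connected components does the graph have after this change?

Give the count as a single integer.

Initial component count: 1
Remove (2,5): not a bridge. Count unchanged: 1.
  After removal, components: {0,1,2,3,4,5,6,7}
New component count: 1

Answer: 1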